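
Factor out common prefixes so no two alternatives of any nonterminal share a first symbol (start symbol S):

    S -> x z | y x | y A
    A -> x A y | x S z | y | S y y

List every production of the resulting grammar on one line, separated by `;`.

S has alternatives sharing prefix 'y': factor to S → y S' with S' → x | A.
A has alternatives sharing prefix 'x': factor to A → x A' with A' → A y | S z.

S -> x z | y S'; A -> y | S y y | x A'; S' -> x | A; A' -> A y | S z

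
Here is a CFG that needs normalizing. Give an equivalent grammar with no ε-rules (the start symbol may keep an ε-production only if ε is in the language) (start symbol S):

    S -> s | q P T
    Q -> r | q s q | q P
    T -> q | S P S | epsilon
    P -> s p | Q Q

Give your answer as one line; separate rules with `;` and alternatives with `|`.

The nullable symbols are {T}.
ε ∉ L(G), so no ε-production is kept.
Add the nullable-subset variants: S → q P T gives q P T | q P.

S -> s | q P T | q P; Q -> r | q s q | q P; T -> q | S P S; P -> s p | Q Q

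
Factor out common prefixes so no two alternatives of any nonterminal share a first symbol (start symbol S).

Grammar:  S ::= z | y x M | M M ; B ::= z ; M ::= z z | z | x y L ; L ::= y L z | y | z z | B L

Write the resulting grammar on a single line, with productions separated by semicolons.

S ::= z | y x M | M M; B ::= z; M ::= x y L | z M'; L ::= z z | B L | y L'; M' ::= z | ε; L' ::= L z | ε

M has alternatives sharing prefix 'z': factor to M → z M' with M' → z | ε.
L has alternatives sharing prefix 'y': factor to L → y L' with L' → L z | ε.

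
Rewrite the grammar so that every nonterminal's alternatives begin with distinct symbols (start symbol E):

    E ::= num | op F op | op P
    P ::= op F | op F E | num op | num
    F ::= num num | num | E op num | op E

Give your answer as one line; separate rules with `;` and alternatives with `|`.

E ::= num | op E'; P ::= op F P' | num P''; F ::= E op num | op E | num F'; E' ::= F op | P; P' ::= ε | E; P'' ::= op | ε; F' ::= num | ε

E has alternatives sharing prefix 'op': factor to E → op E' with E' → F op | P.
P has alternatives sharing prefix 'op F': factor to P → op F P' with P' → ε | E.
P has alternatives sharing prefix 'num': factor to P → num P'' with P'' → op | ε.
F has alternatives sharing prefix 'num': factor to F → num F' with F' → num | ε.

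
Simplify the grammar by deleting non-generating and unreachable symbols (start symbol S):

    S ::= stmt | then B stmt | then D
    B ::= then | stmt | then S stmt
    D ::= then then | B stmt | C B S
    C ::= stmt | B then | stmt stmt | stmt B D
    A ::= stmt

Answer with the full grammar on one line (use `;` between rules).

S ::= stmt | then B stmt | then D; B ::= then | stmt | then S stmt; D ::= then then | B stmt | C B S; C ::= stmt | B then | stmt stmt | stmt B D

Generating nonterminals: {A, B, C, D, S}.
Reachable from S after that: {B, C, D, S}.
Removed useless symbols: {A} and every production mentioning them.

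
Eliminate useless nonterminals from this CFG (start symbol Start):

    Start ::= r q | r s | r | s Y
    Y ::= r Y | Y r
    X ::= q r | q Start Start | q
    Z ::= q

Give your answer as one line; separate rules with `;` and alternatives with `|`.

Generating nonterminals: {Start, X, Z}.
Reachable from Start after that: {Start}.
Removed useless symbols: {X, Y, Z} and every production mentioning them.

Start ::= r q | r s | r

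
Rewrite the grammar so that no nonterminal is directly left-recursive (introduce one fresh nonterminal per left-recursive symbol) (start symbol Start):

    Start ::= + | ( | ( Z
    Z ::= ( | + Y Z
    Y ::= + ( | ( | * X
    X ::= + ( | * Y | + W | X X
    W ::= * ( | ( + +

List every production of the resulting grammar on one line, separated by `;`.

Directly left-recursive nonterminal: X.
For X: α = {X}, β = {+ (, * Y, + W}. Rewrite as X → β X1 and X1 → α X1 | ε.

Start ::= + | ( | ( Z; Z ::= ( | + Y Z; Y ::= + ( | ( | * X; X ::= + ( X1 | * Y X1 | + W X1; W ::= * ( | ( + +; X1 ::= X X1 | ε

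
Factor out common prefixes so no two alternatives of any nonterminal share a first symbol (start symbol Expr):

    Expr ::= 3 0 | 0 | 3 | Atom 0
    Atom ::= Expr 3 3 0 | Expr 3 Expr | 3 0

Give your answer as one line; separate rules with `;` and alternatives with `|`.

Expr ::= 0 | Atom 0 | 3 Expr1; Atom ::= 3 0 | Expr 3 Atom1; Expr1 ::= 0 | epsilon; Atom1 ::= 3 0 | Expr

Expr has alternatives sharing prefix '3': factor to Expr → 3 Expr1 with Expr1 → 0 | ε.
Atom has alternatives sharing prefix 'Expr 3': factor to Atom → Expr 3 Atom1 with Atom1 → 3 0 | Expr.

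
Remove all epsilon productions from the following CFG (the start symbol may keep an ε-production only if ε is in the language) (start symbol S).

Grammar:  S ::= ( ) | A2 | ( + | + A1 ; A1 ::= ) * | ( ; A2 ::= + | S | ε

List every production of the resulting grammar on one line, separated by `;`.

S ::= ( ) | A2 | ( + | + A1 | ε; A1 ::= ) * | (; A2 ::= + | S

The nullable symbols are {A2, S}.
ε ∈ L(G) since S is nullable, so keep S → ε.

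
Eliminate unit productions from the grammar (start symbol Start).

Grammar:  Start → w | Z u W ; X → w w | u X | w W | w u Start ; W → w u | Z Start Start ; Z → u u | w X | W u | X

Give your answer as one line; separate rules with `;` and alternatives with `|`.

Unit pairs: Z ⇒* {X}.
Replace each nonterminal's rules with the union of the non-unit rules of every nonterminal it unit-derives.

Start → w | Z u W; X → w w | u X | w W | w u Start; W → w u | Z Start Start; Z → u u | w X | W u | w w | u X | w W | w u Start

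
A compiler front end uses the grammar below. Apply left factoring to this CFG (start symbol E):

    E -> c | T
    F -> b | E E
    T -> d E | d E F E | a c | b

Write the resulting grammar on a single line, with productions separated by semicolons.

E -> c | T; F -> b | E E; T -> a c | b | d E T'; T' -> ε | F E

T has alternatives sharing prefix 'd E': factor to T → d E T' with T' → ε | F E.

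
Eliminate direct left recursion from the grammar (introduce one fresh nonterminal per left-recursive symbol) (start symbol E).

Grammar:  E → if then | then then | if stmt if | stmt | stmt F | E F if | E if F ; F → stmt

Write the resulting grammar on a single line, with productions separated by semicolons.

E → if then E' | then then E' | if stmt if E' | stmt E' | stmt F E'; F → stmt; E' → F if E' | if F E' | ε

Left recursion appears on E.
For E: α = {F if, if F}, β = {if then, then then, if stmt if, stmt, stmt F}. Rewrite as E → β E' and E' → α E' | ε.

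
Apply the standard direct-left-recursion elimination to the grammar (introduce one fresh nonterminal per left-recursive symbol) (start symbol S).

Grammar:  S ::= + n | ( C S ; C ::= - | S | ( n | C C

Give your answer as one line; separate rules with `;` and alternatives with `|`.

S ::= + n | ( C S; C ::= - C' | S C' | ( n C'; C' ::= C C' | epsilon

C is directly left-recursive.
For C: α = {C}, β = {-, S, ( n}. Rewrite as C → β C' and C' → α C' | ε.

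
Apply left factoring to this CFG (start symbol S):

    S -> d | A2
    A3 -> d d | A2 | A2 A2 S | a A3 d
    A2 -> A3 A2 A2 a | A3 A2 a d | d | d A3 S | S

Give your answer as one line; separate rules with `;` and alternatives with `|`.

S -> d | A2; A3 -> d d | a A3 d | A2 A3'; A2 -> S | A3 A2 A2' | d A2''; A3' -> ε | A2 S; A2' -> A2 a | a d; A2'' -> ε | A3 S

A3 has alternatives sharing prefix 'A2': factor to A3 → A2 A3' with A3' → ε | A2 S.
A2 has alternatives sharing prefix 'A3 A2': factor to A2 → A3 A2 A2' with A2' → A2 a | a d.
A2 has alternatives sharing prefix 'd': factor to A2 → d A2'' with A2'' → ε | A3 S.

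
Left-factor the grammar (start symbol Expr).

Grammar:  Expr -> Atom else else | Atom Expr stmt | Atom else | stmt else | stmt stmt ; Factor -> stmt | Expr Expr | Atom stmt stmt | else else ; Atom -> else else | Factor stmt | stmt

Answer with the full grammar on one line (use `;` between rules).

Expr -> Atom Expr1 | stmt Expr2; Factor -> stmt | Expr Expr | Atom stmt stmt | else else; Atom -> else else | Factor stmt | stmt; Expr1 -> Expr stmt | else Expr11; Expr2 -> else | stmt; Expr11 -> else | ε

Expr has alternatives sharing prefix 'Atom': factor to Expr → Atom Expr1 with Expr1 → else else | Expr stmt | else.
Expr has alternatives sharing prefix 'stmt': factor to Expr → stmt Expr2 with Expr2 → else | stmt.
Expr1 has alternatives sharing prefix 'else': factor to Expr1 → else Expr11 with Expr11 → else | ε.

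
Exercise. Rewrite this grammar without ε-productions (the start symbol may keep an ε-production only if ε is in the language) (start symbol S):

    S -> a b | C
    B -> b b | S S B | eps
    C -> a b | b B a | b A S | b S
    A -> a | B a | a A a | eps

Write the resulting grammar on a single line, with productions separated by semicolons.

The nullable symbols are {A, B}.
ε ∉ L(G), so no ε-production is kept.
Add the nullable-subset variants: B → S S B gives S S B | S S. C → b B a gives b B a | b a. C → b A S gives b A S | b S. A → a A a gives a A a | a a.

S -> a b | C; B -> b b | S S B | S S; C -> a b | b B a | b a | b A S | b S; A -> a | B a | a A a | a a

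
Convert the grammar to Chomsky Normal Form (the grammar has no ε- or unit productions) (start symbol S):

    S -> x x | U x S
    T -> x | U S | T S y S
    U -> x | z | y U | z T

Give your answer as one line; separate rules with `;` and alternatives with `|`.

S -> X1 X1 | U Y1; T -> x | U S | T Y2; U -> x | z | X2 U | X3 T; X1 -> x; X2 -> y; X3 -> z; Y1 -> X1 S; Y2 -> S Y3; Y3 -> X2 S

Introduce a nonterminal for each terminal appearing in a rule of length ≥ 2: X1 → x, X2 → y, X3 → z.
Binarize each right-hand side of length ≥ 3 by chaining fresh nonterminals (Y1, Y2, …): affected rules were S → U X1 S; T → T S X2 S.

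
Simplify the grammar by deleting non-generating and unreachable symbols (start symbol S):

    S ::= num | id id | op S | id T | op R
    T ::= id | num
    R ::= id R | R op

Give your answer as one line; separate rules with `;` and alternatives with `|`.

Generating nonterminals: {S, T}.
Reachable from S after that: {S, T}.
Removed useless symbols: {R} and every production mentioning them.

S ::= num | id id | op S | id T; T ::= id | num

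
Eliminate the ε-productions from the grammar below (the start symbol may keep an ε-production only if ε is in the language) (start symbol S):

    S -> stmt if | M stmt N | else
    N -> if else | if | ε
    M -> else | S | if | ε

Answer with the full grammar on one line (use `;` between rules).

S -> stmt if | M stmt N | M stmt | stmt N | stmt | else; N -> if else | if; M -> else | S | if

Nullable set = {M, N}.
ε ∉ L(G), so no ε-production is kept.
Add the nullable-subset variants: S → M stmt N gives M stmt N | M stmt | stmt N | stmt.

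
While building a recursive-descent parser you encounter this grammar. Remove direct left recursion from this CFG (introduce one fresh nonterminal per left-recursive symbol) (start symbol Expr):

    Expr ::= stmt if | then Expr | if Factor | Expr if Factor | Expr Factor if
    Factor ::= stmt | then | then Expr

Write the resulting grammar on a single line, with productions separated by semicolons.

Expr ::= stmt if Expr1 | then Expr Expr1 | if Factor Expr1; Factor ::= stmt | then | then Expr; Expr1 ::= if Factor Expr1 | Factor if Expr1 | ε

Expr is directly left-recursive.
For Expr: α = {if Factor, Factor if}, β = {stmt if, then Expr, if Factor}. Rewrite as Expr → β Expr1 and Expr1 → α Expr1 | ε.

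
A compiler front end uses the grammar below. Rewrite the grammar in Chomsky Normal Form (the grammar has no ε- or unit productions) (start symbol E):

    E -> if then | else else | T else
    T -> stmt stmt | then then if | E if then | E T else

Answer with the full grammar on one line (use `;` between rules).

Introduce a nonterminal for each terminal appearing in a rule of length ≥ 2: X1 → if, X2 → then, X3 → else, X4 → stmt.
Binarize each right-hand side of length ≥ 3 by chaining fresh nonterminals (Y1, Y2, …): affected rules were T → X2 X2 X1; T → E X1 X2; T → E T X3.

E -> X1 X2 | X3 X3 | T X3; T -> X4 X4 | X2 Y1 | E Y2 | E Y3; X1 -> if; X2 -> then; X3 -> else; X4 -> stmt; Y1 -> X2 X1; Y2 -> X1 X2; Y3 -> T X3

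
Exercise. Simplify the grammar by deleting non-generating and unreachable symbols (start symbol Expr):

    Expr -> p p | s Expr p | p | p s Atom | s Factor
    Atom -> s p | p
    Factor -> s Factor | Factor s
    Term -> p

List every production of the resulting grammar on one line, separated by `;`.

Expr -> p p | s Expr p | p | p s Atom; Atom -> s p | p

Generating nonterminals: {Atom, Expr, Term}.
Reachable from Expr after that: {Atom, Expr}.
Removed useless symbols: {Factor, Term} and every production mentioning them.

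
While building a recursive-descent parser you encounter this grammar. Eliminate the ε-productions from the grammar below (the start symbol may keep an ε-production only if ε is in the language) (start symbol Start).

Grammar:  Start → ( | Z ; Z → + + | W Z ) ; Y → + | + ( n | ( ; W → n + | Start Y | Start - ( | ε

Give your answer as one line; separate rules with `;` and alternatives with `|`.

Nullable nonterminals: {W}.
ε ∉ L(G), so no ε-production is kept.
Expand every rule over subsets of its nullable positions: Z → W Z ) gives W Z ) | Z ).

Start → ( | Z; Z → + + | W Z ) | Z ); Y → + | + ( n | (; W → n + | Start Y | Start - (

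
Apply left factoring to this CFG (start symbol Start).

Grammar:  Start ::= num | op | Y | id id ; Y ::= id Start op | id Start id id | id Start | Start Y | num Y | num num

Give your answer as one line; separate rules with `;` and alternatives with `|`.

Y has alternatives sharing prefix 'id Start': factor to Y → id Start Y1 with Y1 → op | id id | ε.
Y has alternatives sharing prefix 'num': factor to Y → num Y2 with Y2 → Y | num.

Start ::= num | op | Y | id id; Y ::= Start Y | id Start Y1 | num Y2; Y1 ::= op | id id | ε; Y2 ::= Y | num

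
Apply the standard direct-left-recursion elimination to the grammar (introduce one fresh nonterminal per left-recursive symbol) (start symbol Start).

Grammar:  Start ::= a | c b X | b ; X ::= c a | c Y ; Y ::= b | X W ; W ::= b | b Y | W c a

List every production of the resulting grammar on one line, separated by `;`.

Start ::= a | c b X | b; X ::= c a | c Y; Y ::= b | X W; W ::= b W1 | b Y W1; W1 ::= c a W1 | ε

Left recursion appears on W.
For W: α = {c a}, β = {b, b Y}. Rewrite as W → β W1 and W1 → α W1 | ε.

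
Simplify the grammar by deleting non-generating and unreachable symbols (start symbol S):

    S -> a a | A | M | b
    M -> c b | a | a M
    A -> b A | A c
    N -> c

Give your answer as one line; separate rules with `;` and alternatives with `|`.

Generating nonterminals: {M, N, S}.
Reachable from S after that: {M, S}.
Removed useless symbols: {A, N} and every production mentioning them.

S -> a a | M | b; M -> c b | a | a M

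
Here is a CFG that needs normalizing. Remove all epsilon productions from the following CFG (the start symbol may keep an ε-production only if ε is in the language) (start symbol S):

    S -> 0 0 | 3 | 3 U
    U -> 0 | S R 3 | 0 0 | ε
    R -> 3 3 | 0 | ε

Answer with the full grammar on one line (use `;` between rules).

Nullable set = {R, U}.
ε ∉ L(G), so no ε-production is kept.
Add the nullable-subset variants: U → S R 3 gives S R 3 | S 3.

S -> 0 0 | 3 | 3 U; U -> 0 | S R 3 | S 3 | 0 0; R -> 3 3 | 0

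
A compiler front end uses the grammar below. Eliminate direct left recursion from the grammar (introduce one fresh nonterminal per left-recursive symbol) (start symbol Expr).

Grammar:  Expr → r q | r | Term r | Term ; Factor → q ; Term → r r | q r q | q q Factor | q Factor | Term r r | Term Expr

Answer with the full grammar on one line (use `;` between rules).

Left recursion appears on Term.
For Term: α = {r r, Expr}, β = {r r, q r q, q q Factor, q Factor}. Rewrite as Term → β Term1 and Term1 → α Term1 | ε.

Expr → r q | r | Term r | Term; Factor → q; Term → r r Term1 | q r q Term1 | q q Factor Term1 | q Factor Term1; Term1 → r r Term1 | Expr Term1 | ε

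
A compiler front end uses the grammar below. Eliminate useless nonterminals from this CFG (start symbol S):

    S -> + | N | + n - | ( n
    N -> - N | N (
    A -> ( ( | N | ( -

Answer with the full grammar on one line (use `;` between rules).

Generating nonterminals: {A, S}.
Reachable from S after that: {S}.
Removed useless symbols: {A, N} and every production mentioning them.

S -> + | + n - | ( n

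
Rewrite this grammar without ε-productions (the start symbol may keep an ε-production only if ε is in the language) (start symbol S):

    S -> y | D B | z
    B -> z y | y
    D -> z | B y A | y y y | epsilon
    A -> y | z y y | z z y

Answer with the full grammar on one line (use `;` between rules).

S -> y | D B | B | z; B -> z y | y; D -> z | B y A | y y y; A -> y | z y y | z z y

Nullable nonterminals: {D}.
ε ∉ L(G), so no ε-production is kept.
Add the nullable-subset variants: S → D B gives D B | B.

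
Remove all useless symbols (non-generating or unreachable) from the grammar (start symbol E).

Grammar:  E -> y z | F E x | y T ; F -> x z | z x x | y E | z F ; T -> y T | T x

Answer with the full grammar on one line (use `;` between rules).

Generating nonterminals: {E, F}.
Reachable from E after that: {E, F}.
Removed useless symbols: {T} and every production mentioning them.

E -> y z | F E x; F -> x z | z x x | y E | z F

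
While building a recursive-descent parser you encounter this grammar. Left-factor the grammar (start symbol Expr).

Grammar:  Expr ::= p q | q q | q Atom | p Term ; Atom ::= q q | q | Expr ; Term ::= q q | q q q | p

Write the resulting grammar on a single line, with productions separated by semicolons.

Expr ::= p Expr1 | q Expr2; Atom ::= Expr | q Atom1; Term ::= p | q q Term1; Expr1 ::= q | Term; Expr2 ::= q | Atom; Atom1 ::= q | ε; Term1 ::= ε | q

Expr has alternatives sharing prefix 'p': factor to Expr → p Expr1 with Expr1 → q | Term.
Expr has alternatives sharing prefix 'q': factor to Expr → q Expr2 with Expr2 → q | Atom.
Atom has alternatives sharing prefix 'q': factor to Atom → q Atom1 with Atom1 → q | ε.
Term has alternatives sharing prefix 'q q': factor to Term → q q Term1 with Term1 → ε | q.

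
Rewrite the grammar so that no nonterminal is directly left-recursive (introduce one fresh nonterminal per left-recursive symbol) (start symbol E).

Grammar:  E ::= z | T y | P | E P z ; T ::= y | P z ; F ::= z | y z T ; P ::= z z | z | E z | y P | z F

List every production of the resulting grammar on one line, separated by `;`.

Directly left-recursive nonterminal: E.
For E: α = {P z}, β = {z, T y, P}. Rewrite as E → β E' and E' → α E' | ε.

E ::= z E' | T y E' | P E'; T ::= y | P z; F ::= z | y z T; P ::= z z | z | E z | y P | z F; E' ::= P z E' | ε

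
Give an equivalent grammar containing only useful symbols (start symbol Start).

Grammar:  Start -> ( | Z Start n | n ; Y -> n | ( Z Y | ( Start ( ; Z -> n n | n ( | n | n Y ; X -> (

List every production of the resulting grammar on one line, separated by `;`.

Generating nonterminals: {Start, X, Y, Z}.
Reachable from Start after that: {Start, Y, Z}.
Removed useless symbols: {X} and every production mentioning them.

Start -> ( | Z Start n | n; Y -> n | ( Z Y | ( Start (; Z -> n n | n ( | n | n Y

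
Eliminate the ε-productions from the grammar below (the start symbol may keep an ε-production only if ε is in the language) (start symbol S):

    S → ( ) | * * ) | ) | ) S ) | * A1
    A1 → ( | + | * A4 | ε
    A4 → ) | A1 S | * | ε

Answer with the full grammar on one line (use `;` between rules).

S → ( ) | * * ) | ) | ) S ) | * A1 | *; A1 → ( | + | * A4 | *; A4 → ) | A1 S | S | *

Nullable set = {A1, A4}.
ε ∉ L(G), so no ε-production is kept.
For each production, add variants omitting each subset of nullable occurrences: S → * A1 gives * A1 | *. A1 → * A4 gives * A4 | *. A4 → A1 S gives A1 S | S.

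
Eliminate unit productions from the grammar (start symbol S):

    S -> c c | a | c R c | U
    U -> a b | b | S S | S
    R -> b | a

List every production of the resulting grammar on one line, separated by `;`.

S -> a b | b | S S | c c | a | c R c; U -> a b | b | S S | c c | a | c R c; R -> b | a

Unit pairs: S ⇒* {U}; U ⇒* {S}.
For every A with A ⇒* B via unit rules, add B's non-unit alternatives to A; then delete every rule of the form X → Y.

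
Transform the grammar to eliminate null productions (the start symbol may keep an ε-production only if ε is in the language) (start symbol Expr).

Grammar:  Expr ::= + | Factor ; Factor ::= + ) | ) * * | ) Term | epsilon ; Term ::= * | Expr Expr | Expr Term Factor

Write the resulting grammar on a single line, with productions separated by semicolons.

Nullable nonterminals: {Expr, Factor, Term}.
ε ∈ L(G) since Expr is nullable, so keep Expr → ε.
Add the nullable-subset variants: Factor → ) Term gives ) Term | ). Term → Expr Expr gives Expr Expr | Expr. Term → Expr Term Factor gives Expr Term Factor | Expr Term | Expr Factor | Term Factor | Factor.

Expr ::= + | Factor | epsilon; Factor ::= + ) | ) * * | ) Term | ); Term ::= * | Expr Expr | Expr | Expr Term Factor | Expr Term | Expr Factor | Term Factor | Factor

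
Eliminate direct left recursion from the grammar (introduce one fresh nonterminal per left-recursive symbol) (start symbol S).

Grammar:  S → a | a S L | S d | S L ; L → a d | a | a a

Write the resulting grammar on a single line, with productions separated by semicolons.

S is directly left-recursive.
For S: α = {d, L}, β = {a, a S L}. Rewrite as S → β S' and S' → α S' | ε.

S → a S' | a S L S'; L → a d | a | a a; S' → d S' | L S' | ε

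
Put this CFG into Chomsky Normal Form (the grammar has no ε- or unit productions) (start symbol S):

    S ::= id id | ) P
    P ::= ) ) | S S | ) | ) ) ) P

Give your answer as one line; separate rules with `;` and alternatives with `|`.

Introduce a nonterminal for each terminal appearing in a rule of length ≥ 2: X1 → id, X2 → ).
Binarize each right-hand side of length ≥ 3 by chaining fresh nonterminals (Y1, Y2, …): affected rules were P → X2 X2 X2 P.

S ::= X1 X1 | X2 P; P ::= X2 X2 | S S | ) | X2 Y1; X1 ::= id; X2 ::= ); Y1 ::= X2 Y2; Y2 ::= X2 P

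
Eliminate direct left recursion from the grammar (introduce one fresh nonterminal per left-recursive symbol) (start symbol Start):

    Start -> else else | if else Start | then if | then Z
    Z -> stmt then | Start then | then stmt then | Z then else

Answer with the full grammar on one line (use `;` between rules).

Z is directly left-recursive.
For Z: α = {then else}, β = {stmt then, Start then, then stmt then}. Rewrite as Z → β Z1 and Z1 → α Z1 | ε.

Start -> else else | if else Start | then if | then Z; Z -> stmt then Z1 | Start then Z1 | then stmt then Z1; Z1 -> then else Z1 | ε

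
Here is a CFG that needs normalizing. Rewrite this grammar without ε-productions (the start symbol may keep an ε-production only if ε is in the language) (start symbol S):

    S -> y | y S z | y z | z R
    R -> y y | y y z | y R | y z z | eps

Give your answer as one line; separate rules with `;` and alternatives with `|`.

The nullable symbols are {R}.
ε ∉ L(G), so no ε-production is kept.
Expand every rule over subsets of its nullable positions: S → z R gives z R | z. R → y R gives y R | y.

S -> y | y S z | y z | z R | z; R -> y y | y y z | y R | y | y z z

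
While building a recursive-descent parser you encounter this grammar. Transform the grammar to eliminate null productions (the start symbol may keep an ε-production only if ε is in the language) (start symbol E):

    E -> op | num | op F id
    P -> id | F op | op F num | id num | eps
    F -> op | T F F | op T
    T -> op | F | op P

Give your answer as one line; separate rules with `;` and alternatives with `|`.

Nullable nonterminals: {P}.
ε ∉ L(G), so no ε-production is kept.

E -> op | num | op F id; P -> id | F op | op F num | id num; F -> op | T F F | op T; T -> op | F | op P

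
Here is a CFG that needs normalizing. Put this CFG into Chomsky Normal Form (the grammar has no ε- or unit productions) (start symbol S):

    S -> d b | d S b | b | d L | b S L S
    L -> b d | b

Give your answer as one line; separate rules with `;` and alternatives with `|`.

S -> X1 X2 | X1 Y1 | b | X1 L | X2 Y2; L -> X2 X1 | b; X1 -> d; X2 -> b; Y1 -> S X2; Y2 -> S Y3; Y3 -> L S

Introduce a nonterminal for each terminal appearing in a rule of length ≥ 2: X1 → d, X2 → b.
Binarize each right-hand side of length ≥ 3 by chaining fresh nonterminals (Y1, Y2, …): affected rules were S → X1 S X2; S → X2 S L S.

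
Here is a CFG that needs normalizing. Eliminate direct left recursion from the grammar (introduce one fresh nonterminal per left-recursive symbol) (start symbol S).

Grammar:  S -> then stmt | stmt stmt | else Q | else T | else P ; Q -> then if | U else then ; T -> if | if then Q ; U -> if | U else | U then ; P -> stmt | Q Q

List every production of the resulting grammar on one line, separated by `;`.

Directly left-recursive nonterminal: U.
For U: α = {else, then}, β = {if}. Rewrite as U → β U' and U' → α U' | ε.

S -> then stmt | stmt stmt | else Q | else T | else P; Q -> then if | U else then; T -> if | if then Q; U -> if U'; P -> stmt | Q Q; U' -> else U' | then U' | ε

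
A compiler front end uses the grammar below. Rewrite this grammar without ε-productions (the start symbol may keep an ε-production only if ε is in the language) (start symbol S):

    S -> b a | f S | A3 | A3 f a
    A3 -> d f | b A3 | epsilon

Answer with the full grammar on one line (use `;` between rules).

Nullable nonterminals: {A3, S}.
ε ∈ L(G) since S is nullable, so keep S → ε.
Expand every rule over subsets of its nullable positions: S → f S gives f S | f. S → A3 f a gives A3 f a | f a. A3 → b A3 gives b A3 | b.

S -> b a | f S | f | A3 | A3 f a | f a | ε; A3 -> d f | b A3 | b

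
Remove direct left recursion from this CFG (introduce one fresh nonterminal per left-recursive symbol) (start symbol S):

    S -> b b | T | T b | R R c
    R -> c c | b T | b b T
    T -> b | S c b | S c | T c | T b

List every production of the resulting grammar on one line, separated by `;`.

T is directly left-recursive.
For T: α = {c, b}, β = {b, S c b, S c}. Rewrite as T → β T' and T' → α T' | ε.

S -> b b | T | T b | R R c; R -> c c | b T | b b T; T -> b T' | S c b T' | S c T'; T' -> c T' | b T' | ε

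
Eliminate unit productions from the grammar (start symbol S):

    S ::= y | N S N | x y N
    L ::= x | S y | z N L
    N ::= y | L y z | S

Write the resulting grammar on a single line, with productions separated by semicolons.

Unit pairs: N ⇒* {S}.
For every A with A ⇒* B via unit rules, add B's non-unit alternatives to A; then delete every rule of the form X → Y.

S ::= y | N S N | x y N; L ::= x | S y | z N L; N ::= y | N S N | x y N | L y z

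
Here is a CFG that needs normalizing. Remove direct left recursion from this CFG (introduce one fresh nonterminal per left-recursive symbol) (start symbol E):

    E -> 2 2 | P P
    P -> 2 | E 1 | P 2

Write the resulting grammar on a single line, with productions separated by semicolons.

Directly left-recursive nonterminal: P.
For P: α = {2}, β = {2, E 1}. Rewrite as P → β P' and P' → α P' | ε.

E -> 2 2 | P P; P -> 2 P' | E 1 P'; P' -> 2 P' | ε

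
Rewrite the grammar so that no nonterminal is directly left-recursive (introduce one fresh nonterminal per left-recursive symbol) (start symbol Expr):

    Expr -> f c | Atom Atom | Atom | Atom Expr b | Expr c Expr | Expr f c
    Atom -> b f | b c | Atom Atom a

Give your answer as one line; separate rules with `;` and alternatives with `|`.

Left recursion appears on Expr, Atom.
For Expr: α = {c Expr, f c}, β = {f c, Atom Atom, Atom, Atom Expr b}. Rewrite as Expr → β Expr1 and Expr1 → α Expr1 | ε.
For Atom: α = {Atom a}, β = {b f, b c}. Rewrite as Atom → β Atom1 and Atom1 → α Atom1 | ε.

Expr -> f c Expr1 | Atom Atom Expr1 | Atom Expr1 | Atom Expr b Expr1; Atom -> b f Atom1 | b c Atom1; Expr1 -> c Expr Expr1 | f c Expr1 | ε; Atom1 -> Atom a Atom1 | ε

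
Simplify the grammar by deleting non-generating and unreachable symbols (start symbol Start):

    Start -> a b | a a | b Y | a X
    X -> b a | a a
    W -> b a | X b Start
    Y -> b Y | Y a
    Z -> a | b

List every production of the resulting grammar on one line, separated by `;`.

Generating nonterminals: {Start, W, X, Z}.
Reachable from Start after that: {Start, X}.
Removed useless symbols: {W, Y, Z} and every production mentioning them.

Start -> a b | a a | a X; X -> b a | a a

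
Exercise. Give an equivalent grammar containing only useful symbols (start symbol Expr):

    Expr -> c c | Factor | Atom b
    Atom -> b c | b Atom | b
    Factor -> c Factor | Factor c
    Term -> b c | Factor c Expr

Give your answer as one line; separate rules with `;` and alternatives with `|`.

Expr -> c c | Atom b; Atom -> b c | b Atom | b

Generating nonterminals: {Atom, Expr, Term}.
Reachable from Expr after that: {Atom, Expr}.
Removed useless symbols: {Factor, Term} and every production mentioning them.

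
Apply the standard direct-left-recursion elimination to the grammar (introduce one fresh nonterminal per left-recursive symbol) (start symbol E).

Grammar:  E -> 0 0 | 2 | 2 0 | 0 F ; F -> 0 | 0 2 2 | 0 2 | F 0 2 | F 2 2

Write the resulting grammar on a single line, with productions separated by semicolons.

Left recursion appears on F.
For F: α = {0 2, 2 2}, β = {0, 0 2 2, 0 2}. Rewrite as F → β F' and F' → α F' | ε.

E -> 0 0 | 2 | 2 0 | 0 F; F -> 0 F' | 0 2 2 F' | 0 2 F'; F' -> 0 2 F' | 2 2 F' | ε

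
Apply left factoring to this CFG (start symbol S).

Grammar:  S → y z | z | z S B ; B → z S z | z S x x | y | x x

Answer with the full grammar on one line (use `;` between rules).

S → y z | z S'; B → y | x x | z S B'; S' → ε | S B; B' → z | x x

S has alternatives sharing prefix 'z': factor to S → z S' with S' → ε | S B.
B has alternatives sharing prefix 'z S': factor to B → z S B' with B' → z | x x.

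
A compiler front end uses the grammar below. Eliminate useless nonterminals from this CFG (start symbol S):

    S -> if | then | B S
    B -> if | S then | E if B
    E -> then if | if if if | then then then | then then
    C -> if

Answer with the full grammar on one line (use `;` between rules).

S -> if | then | B S; B -> if | S then | E if B; E -> then if | if if if | then then then | then then

Generating nonterminals: {B, C, E, S}.
Reachable from S after that: {B, E, S}.
Removed useless symbols: {C} and every production mentioning them.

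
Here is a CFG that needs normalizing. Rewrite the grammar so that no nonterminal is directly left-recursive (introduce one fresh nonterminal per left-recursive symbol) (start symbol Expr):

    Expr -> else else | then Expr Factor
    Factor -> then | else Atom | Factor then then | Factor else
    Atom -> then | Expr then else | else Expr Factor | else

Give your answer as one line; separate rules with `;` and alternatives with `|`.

Directly left-recursive nonterminal: Factor.
For Factor: α = {then then, else}, β = {then, else Atom}. Rewrite as Factor → β Factor1 and Factor1 → α Factor1 | ε.

Expr -> else else | then Expr Factor; Factor -> then Factor1 | else Atom Factor1; Atom -> then | Expr then else | else Expr Factor | else; Factor1 -> then then Factor1 | else Factor1 | ε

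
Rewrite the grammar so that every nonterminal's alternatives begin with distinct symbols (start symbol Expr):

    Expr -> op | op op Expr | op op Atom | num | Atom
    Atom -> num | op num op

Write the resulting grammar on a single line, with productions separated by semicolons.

Expr has alternatives sharing prefix 'op': factor to Expr → op Expr1 with Expr1 → ε | op Expr | op Atom.
Expr1 has alternatives sharing prefix 'op': factor to Expr1 → op Expr11 with Expr11 → Expr | Atom.

Expr -> num | Atom | op Expr1; Atom -> num | op num op; Expr1 -> ε | op Expr11; Expr11 -> Expr | Atom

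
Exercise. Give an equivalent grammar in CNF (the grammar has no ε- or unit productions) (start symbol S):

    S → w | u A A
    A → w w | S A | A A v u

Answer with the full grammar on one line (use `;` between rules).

Introduce a nonterminal for each terminal appearing in a rule of length ≥ 2: X1 → u, X2 → w, X3 → v.
Binarize each right-hand side of length ≥ 3 by chaining fresh nonterminals (Y1, Y2, …): affected rules were S → X1 A A; A → A A X3 X1.

S → w | X1 Y1; A → X2 X2 | S A | A Y2; X1 → u; X2 → w; X3 → v; Y1 → A A; Y2 → A Y3; Y3 → X3 X1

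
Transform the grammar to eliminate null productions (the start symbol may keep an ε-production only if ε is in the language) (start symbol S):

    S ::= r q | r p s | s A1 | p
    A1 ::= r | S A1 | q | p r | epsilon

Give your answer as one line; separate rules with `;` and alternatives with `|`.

S ::= r q | r p s | s A1 | s | p; A1 ::= r | S A1 | S | q | p r

Nullable set = {A1}.
ε ∉ L(G), so no ε-production is kept.
Expand every rule over subsets of its nullable positions: S → s A1 gives s A1 | s. A1 → S A1 gives S A1 | S.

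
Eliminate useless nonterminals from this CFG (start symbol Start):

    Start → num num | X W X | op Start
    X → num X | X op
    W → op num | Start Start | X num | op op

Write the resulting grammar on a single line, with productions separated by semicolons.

Start → num num | op Start

Generating nonterminals: {Start, W}.
Reachable from Start after that: {Start}.
Removed useless symbols: {W, X} and every production mentioning them.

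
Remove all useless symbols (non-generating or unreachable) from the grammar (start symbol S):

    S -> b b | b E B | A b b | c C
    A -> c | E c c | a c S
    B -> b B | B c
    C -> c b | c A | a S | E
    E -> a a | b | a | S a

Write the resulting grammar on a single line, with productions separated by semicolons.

S -> b b | A b b | c C; A -> c | E c c | a c S; C -> c b | c A | a S | E; E -> a a | b | a | S a

Generating nonterminals: {A, C, E, S}.
Reachable from S after that: {A, C, E, S}.
Removed useless symbols: {B} and every production mentioning them.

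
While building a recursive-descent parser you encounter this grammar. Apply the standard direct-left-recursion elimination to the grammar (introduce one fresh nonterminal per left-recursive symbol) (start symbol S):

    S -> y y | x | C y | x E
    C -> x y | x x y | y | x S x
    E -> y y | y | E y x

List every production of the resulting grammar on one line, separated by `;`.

E is directly left-recursive.
For E: α = {y x}, β = {y y, y}. Rewrite as E → β E' and E' → α E' | ε.

S -> y y | x | C y | x E; C -> x y | x x y | y | x S x; E -> y y E' | y E'; E' -> y x E' | eps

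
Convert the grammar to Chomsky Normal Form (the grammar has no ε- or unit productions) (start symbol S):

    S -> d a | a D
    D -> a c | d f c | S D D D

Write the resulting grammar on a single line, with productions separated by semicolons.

S -> X1 X2 | X2 D; D -> X2 X3 | X1 Y1 | S Y2; X1 -> d; X2 -> a; X3 -> c; X4 -> f; Y1 -> X4 X3; Y2 -> D Y3; Y3 -> D D

Introduce a nonterminal for each terminal appearing in a rule of length ≥ 2: X1 → d, X2 → a, X3 → c, X4 → f.
Binarize each right-hand side of length ≥ 3 by chaining fresh nonterminals (Y1, Y2, …): affected rules were D → X1 X4 X3; D → S D D D.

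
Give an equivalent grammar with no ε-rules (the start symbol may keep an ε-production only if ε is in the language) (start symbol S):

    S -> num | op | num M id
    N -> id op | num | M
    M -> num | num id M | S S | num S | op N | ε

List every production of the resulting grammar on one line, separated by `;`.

S -> num | op | num M id | num id; N -> id op | num | M; M -> num | num id M | num id | S S | num S | op N | op

Nullable nonterminals: {M, N}.
ε ∉ L(G), so no ε-production is kept.
Expand every rule over subsets of its nullable positions: S → num M id gives num M id | num id. M → num id M gives num id M | num id. M → op N gives op N | op.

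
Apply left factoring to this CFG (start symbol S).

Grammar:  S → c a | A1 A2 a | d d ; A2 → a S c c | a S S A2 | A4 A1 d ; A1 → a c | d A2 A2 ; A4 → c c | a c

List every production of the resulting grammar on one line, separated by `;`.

S → c a | A1 A2 a | d d; A2 → A4 A1 d | a S A2'; A1 → a c | d A2 A2; A4 → c c | a c; A2' → c c | S A2

A2 has alternatives sharing prefix 'a S': factor to A2 → a S A2' with A2' → c c | S A2.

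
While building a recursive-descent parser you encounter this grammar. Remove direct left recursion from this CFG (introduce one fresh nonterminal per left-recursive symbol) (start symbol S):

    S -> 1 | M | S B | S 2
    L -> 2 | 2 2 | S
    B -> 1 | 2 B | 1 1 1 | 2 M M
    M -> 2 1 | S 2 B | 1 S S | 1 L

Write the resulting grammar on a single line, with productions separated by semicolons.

Directly left-recursive nonterminal: S.
For S: α = {B, 2}, β = {1, M}. Rewrite as S → β S' and S' → α S' | ε.

S -> 1 S' | M S'; L -> 2 | 2 2 | S; B -> 1 | 2 B | 1 1 1 | 2 M M; M -> 2 1 | S 2 B | 1 S S | 1 L; S' -> B S' | 2 S' | ε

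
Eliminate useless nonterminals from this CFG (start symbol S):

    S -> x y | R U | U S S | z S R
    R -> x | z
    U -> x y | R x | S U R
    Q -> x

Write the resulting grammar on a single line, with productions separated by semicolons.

S -> x y | R U | U S S | z S R; R -> x | z; U -> x y | R x | S U R

Generating nonterminals: {Q, R, S, U}.
Reachable from S after that: {R, S, U}.
Removed useless symbols: {Q} and every production mentioning them.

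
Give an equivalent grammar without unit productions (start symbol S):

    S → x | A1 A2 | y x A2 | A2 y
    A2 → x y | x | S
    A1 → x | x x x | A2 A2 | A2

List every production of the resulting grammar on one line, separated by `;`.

Unit pairs: A1 ⇒* {A2, S}; A2 ⇒* {S}.
Replace each nonterminal's rules with the union of the non-unit rules of every nonterminal it unit-derives.

S → x | A1 A2 | y x A2 | A2 y; A2 → x y | x | A1 A2 | y x A2 | A2 y; A1 → x y | x | x x x | A2 A2 | A1 A2 | y x A2 | A2 y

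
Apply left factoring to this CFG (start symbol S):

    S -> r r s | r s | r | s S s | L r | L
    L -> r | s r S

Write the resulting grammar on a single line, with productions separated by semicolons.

S has alternatives sharing prefix 'r': factor to S → r S' with S' → r s | s | ε.
S has alternatives sharing prefix 'L': factor to S → L S'' with S'' → r | ε.

S -> s S s | r S' | L S''; L -> r | s r S; S' -> r s | s | eps; S'' -> r | eps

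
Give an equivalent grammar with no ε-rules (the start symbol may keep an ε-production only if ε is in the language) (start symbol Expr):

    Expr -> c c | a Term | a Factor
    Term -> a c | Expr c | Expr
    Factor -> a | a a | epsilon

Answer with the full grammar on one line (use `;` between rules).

Nullable set = {Factor}.
ε ∉ L(G), so no ε-production is kept.
Expand every rule over subsets of its nullable positions: Expr → a Factor gives a Factor | a.

Expr -> c c | a Term | a Factor | a; Term -> a c | Expr c | Expr; Factor -> a | a a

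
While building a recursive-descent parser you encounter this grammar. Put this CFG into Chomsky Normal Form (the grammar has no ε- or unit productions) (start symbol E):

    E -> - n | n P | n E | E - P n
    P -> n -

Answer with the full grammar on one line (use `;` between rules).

E -> X1 X2 | X2 P | X2 E | E Y1; P -> X2 X1; X1 -> -; X2 -> n; Y1 -> X1 Y2; Y2 -> P X2

Introduce a nonterminal for each terminal appearing in a rule of length ≥ 2: X1 → -, X2 → n.
Binarize each right-hand side of length ≥ 3 by chaining fresh nonterminals (Y1, Y2, …): affected rules were E → E X1 P X2.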